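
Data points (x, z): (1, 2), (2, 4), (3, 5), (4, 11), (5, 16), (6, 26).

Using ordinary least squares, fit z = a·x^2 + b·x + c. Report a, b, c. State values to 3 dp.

a = 1.000, b = -2.371, c = 3.800

Sums needed: Σx^2·x^2 = 2275, Σx^2·x = 441, Σx^2 = 91, Σx·x = 91, Σx = 21, Σ1 = 6.
Moment sums: Σx^2·z = 1575, Σx·z = 305, Σz = 64.
Solving the 3×3 system (Gaussian elimination) gives a = 1, b = -83/35, c = 19/5.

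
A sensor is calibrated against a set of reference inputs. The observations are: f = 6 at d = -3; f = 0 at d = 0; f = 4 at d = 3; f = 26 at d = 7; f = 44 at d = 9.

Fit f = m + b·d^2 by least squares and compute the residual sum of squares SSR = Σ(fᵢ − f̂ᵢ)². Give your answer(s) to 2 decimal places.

The normal equations are: 5·m + 148·b = 80;  148·m + 9124·b = 4928.
det = 5·9124 − 148² = 23716.
m = (80·9124 − 148·4928)/23716 = 144/5929; b = (5·4928 − 148·80)/23716 = 3200/5929.
Residuals: 6630/5929, -144/5929, -5228/5929, -2790/5929, 1532/5929; SSR = 13736/5929.

SSR = 2.32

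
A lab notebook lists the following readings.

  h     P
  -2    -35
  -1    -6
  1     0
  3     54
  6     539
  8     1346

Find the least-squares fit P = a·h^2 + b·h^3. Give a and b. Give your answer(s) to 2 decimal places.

a = -3.07, b = 3.01

Setting ∂/∂a … = 0 gives: 5491·a + 40755·b = 105888;  40755·a + 309595·b = 807320.
(Σh^2·h^2 = 5491, Σh^2·h^3 = 40755, Σh^3·h^3 = 309595, Σh^2·P = 105888, Σh^3·P = 807320.)
Eliminating b: 309595·(row 1) − 40755·(row 2) gives 39016120·a = 309595·105888 − 40755·807320 = -119931240, so a = -20967/6821.
Then b = (807320 − 40755·(-20967/6821))/309595 = 154643/51337.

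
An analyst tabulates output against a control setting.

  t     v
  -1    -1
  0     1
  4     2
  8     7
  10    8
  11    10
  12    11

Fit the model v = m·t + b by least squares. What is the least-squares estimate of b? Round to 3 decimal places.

Setting ∂/∂m … = 0 gives: 446·m + 44·b = 387;  44·m + 7·b = 38.
(Σt·t = 446, Σt = 44, Σ1 = 7, Σt·v = 387, Σv = 38.)
det = 446·7 − 44² = 1186.
m = (387·7 − 44·38)/1186 = 1037/1186; b = (446·38 − 44·387)/1186 = -40/593.

b = -0.067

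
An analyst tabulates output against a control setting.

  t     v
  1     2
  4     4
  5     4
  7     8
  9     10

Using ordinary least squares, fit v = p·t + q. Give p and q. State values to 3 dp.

p = 1.043, q = 0.174

Normal-equation sums: Σt·t = 172, Σt = 26, Σ1 = 5.
And Σt·v = 184, Σv = 28.
Normal equations: [[172, 26]; [26, 5]]·[p, q]ᵀ = [184, 28]ᵀ.
Determinant 172·5 − 26² = 184.
p = (184·5 − 26·28)/184 = 24/23; q = (172·28 − 26·184)/184 = 4/23.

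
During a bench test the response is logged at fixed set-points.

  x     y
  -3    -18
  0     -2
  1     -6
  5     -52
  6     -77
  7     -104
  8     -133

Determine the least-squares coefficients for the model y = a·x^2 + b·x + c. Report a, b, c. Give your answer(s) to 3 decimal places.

Sums needed: Σx^2·x^2 = 8500, Σx^2·x = 1170, Σx^2 = 184, Σx·x = 184, Σx = 24, Σ1 = 7.
And Σx^2·y = -17848, Σx·y = -2466, Σy = -392.
AᵀA·[a, b, c]ᵀ = Aᵀy becomes [[8500, 1170, 184]; [1170, 184, 24]; [184, 24, 7]]·[a, b, c]ᵀ = [-17848, -2466, -392]ᵀ.
Row-reducing yields a = -284225/143409, b = -25126/47803, c = -301408/143409.

a = -1.982, b = -0.526, c = -2.102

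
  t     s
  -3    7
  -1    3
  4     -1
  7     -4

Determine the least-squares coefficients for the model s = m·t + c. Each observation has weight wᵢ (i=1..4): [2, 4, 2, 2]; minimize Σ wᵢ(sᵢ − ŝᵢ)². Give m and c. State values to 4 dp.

m = -0.9971, c = 2.7965

Sums needed: Σwᵢ·t·t = 152, Σwᵢ·t = 12, Σwᵢ·1 = 10.
For MᵀWs: Σwᵢ·t·s = -118, Σwᵢ·s = 16.
Determinant 152·10 − 12² = 1376.
m = ((-118)·10 − 12·16)/1376 = -343/344; c = (152·16 − 12·(-118))/1376 = 481/172.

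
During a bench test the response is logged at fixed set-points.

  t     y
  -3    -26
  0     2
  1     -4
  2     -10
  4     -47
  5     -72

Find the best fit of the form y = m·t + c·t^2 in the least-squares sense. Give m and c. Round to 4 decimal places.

m = 0.0124, c = -2.8929

The normal equations are: 55·m + 171·c = -494;  171·m + 979·c = -2830.
(Σt·t = 55, Σt·t^2 = 171, Σt^2·t^2 = 979, Σt·y = -494, Σt^2·y = -2830.)
Eliminating c: 979·(row 1) − 171·(row 2) gives 24604·m = 979·(-494) − 171·(-2830) = 304, so m = 76/6151.
Then c = ((-2830) − 171·(76/6151))/979 = -17794/6151.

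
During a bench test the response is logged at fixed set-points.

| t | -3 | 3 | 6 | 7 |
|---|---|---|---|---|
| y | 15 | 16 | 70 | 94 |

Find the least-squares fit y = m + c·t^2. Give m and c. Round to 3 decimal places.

m = -2.115, c = 1.975

Sums needed: Σ1 = 4, Σt^2 = 103, Σt^2·t^2 = 3859.
Right-hand side: Σy = 195, Σt^2·y = 7405.
XᵀX·[m, c]ᵀ = Xᵀy becomes [[4, 103]; [103, 3859]]·[m, c]ᵀ = [195, 7405]ᵀ.
Eliminating c: 3859·(row 1) − 103·(row 2) gives 4827·m = 3859·195 − 103·7405 = -10210, so m = -10210/4827.
Then c = (7405 − 103·(-10210/4827))/3859 = 9535/4827.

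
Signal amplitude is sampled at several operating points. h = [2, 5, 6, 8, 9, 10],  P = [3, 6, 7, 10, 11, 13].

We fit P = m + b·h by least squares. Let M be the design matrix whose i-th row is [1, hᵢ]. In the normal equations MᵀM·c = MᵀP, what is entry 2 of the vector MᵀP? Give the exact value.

387

Entry 2 ↔ basis h, so (MᵀP)_{2} = Σᵢ (h)·Pᵢ = (2)·(3) + (5)·(6) + (6)·(7) + (8)·(10) + (9)·(11) + (10)·(13) = 387.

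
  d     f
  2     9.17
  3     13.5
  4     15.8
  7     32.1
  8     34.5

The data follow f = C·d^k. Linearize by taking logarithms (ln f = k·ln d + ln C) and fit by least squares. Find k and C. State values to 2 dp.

With ln fᵢ as the transformed response and ln dᵢ as the regressor:
Over the data: Σln d = 7.2034, Σ(ln d)² = 11.7199, Σln f = 14.5885, Σln d·ln f = 22.3348.
Normal system: [[11.7199, 7.2034]; [7.2034, 5]]·[k, ln C]ᵀ = [22.3348, 14.5885]ᵀ.
Slope k = (n·Σln d·ln f − Σln d·Σln f)/(n·Σ(ln d)² − (Σln d)²) = (5·22.3348 − 7.2034·14.5885)/6.7102 = 0.98171; ln C = (Σln f − k·Σln d)/n = 1.50336, so C = exp(1.50336) = 4.49679.

k = 0.98, C = 4.50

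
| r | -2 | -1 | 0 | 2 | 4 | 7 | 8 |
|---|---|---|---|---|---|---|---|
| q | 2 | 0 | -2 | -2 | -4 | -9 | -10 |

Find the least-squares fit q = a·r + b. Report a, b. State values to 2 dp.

a = -1.12, b = -0.69

AᵀA·[a, b]ᵀ = Aᵀq reads: 138·a + 18·b = -167;  18·a + 7·b = -25.
(Σr·r = 138, Σr = 18, Σ1 = 7, Σr·q = -167, Σq = -25.)
det = 138·7 − 18² = 642.
a = ((-167)·7 − 18·(-25))/642 = -719/642; b = (138·(-25) − 18·(-167))/642 = -74/107.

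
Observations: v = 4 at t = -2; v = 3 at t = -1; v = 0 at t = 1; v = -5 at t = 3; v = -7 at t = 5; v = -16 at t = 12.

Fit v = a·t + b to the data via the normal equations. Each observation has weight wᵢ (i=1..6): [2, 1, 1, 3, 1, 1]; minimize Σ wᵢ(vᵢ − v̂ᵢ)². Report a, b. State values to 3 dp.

Normal-equation sums: Σwᵢ·t·t = 206, Σwᵢ·t = 22, Σwᵢ·1 = 9.
For MᵀWv: Σwᵢ·t·v = -291, Σwᵢ·v = -27.
MᵀWM·[a, b]ᵀ = MᵀWv becomes [[206, 22]; [22, 9]]·[a, b]ᵀ = [-291, -27]ᵀ.
Δ = 206·9 − 22² = 1370.
a = ((-291)·9 − 22·(-27))/1370 = -405/274; b = (206·(-27) − 22·(-291))/1370 = 84/137.

a = -1.478, b = 0.613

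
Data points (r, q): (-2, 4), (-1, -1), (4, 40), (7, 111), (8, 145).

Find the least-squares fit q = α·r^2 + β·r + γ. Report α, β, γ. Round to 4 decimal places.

From the data, Σr^2·r^2 = 6770, Σr^2·r = 910, Σr^2 = 134, Σr·r = 134, Σr = 16, Σ1 = 5.
And Σr^2·q = 15374, Σr·q = 2090, Σq = 299.
Inverting the 3×3 Gram matrix, [α, β, γ]ᵀ = [26741/13188, 8361/4396, -4141/6594]ᵀ.

α = 2.0277, β = 1.9020, γ = -0.6280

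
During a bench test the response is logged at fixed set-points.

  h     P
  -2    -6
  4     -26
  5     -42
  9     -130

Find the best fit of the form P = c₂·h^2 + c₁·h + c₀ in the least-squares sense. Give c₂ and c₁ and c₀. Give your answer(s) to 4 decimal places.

c₂ = -1.5635, c₁ = -0.3423, c₀ = -0.3808

From the data, Σh^2·h^2 = 7458, Σh^2·h = 910, Σh^2 = 126, Σh·h = 126, Σh = 16, Σ1 = 4.
Right-hand side: Σh^2·P = -12020, Σh·P = -1472, ΣP = -204.
Solving the 3×3 system (Gaussian elimination) gives c₂ = -40246/25741, c₁ = -8810/25741, c₀ = -9802/25741.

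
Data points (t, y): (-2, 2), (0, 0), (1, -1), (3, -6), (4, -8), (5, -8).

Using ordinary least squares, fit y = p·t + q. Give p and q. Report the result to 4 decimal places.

p = -1.6220, q = -0.5263

Normal-equation sums: Σt·t = 55, Σt = 11, Σ1 = 6.
Moment sums: Σt·y = -95, Σy = -21.
So XᵀX·[p, q]ᵀ = Xᵀy: [[55, 11]; [11, 6]]·[p, q]ᵀ = [-95, -21]ᵀ.
Δ = 55·6 − 11² = 209.
p = ((-95)·6 − 11·(-21))/209 = -339/209; q = (55·(-21) − 11·(-95))/209 = -10/19.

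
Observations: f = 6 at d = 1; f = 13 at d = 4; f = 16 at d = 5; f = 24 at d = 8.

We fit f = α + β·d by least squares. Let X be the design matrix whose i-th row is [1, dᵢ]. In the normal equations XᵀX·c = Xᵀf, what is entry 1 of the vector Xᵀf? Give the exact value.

59

Entry 1 ↔ basis 1, so (Xᵀf)_{1} = Σᵢ fᵢ = (1)·(6) + (1)·(13) + (1)·(16) + (1)·(24) = 59.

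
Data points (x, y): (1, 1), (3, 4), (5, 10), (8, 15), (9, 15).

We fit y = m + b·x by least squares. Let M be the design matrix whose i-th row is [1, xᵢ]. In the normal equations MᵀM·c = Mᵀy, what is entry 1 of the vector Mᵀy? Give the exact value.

Entry 1 ↔ basis 1, so (Mᵀy)_{1} = Σᵢ yᵢ = (1)·(1) + (1)·(4) + (1)·(10) + (1)·(15) + (1)·(15) = 45.

45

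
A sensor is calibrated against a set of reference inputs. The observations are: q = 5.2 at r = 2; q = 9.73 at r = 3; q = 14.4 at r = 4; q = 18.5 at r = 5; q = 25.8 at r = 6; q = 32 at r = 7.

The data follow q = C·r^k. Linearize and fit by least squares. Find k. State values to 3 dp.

Taking logs, ln q = k·ln r + ln C, so regress ln q on ln r.
Sums: Σln r = 8.5252, Σ(ln r)² = 13.1965, Σln q = 16.2250, Σln r·ln q = 24.6038.
Normal system: [[13.1965, 8.5252]; [8.5252, 6]]·[k, ln C]ᵀ = [24.6038, 16.2250]ᵀ.
Solving (det = 6.5005): k = 1.43099, ln C = 0.67093.

k = 1.431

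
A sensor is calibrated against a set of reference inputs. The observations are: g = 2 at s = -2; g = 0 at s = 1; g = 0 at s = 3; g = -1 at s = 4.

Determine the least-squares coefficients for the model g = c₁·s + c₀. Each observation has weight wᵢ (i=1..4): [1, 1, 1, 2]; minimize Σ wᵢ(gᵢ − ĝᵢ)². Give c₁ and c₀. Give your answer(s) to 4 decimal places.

c₁ = -0.4615, c₀ = 0.9231

From the data, Σwᵢ·s·s = 46, Σwᵢ·s = 10, Σwᵢ·1 = 5.
And Σwᵢ·s·g = -12, Σwᵢ·g = 0.
So MᵀWM·[c₁, c₀]ᵀ = MᵀWg: [[46, 10]; [10, 5]]·[c₁, c₀]ᵀ = [-12, 0]ᵀ.
Eliminating c₀: 5·(row 1) − 10·(row 2) gives 130·c₁ = 5·(-12) − 10·0 = -60, so c₁ = -6/13.
Then c₀ = (0 − 10·(-6/13))/5 = 12/13.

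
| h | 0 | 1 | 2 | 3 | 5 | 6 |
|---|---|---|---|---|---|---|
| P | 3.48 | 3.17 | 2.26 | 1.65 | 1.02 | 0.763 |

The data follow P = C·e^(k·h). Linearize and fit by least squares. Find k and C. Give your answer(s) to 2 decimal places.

With ln Pᵢ as the transformed response and hᵢ as the regressor:
Σh = 17.0000, Σ(h)² = 75.0000, Σln P = 3.4662, Σh·ln P = 2.7628.
Normal system: [[75.0000, 17.0000]; [17.0000, 6]]·[k, ln C]ᵀ = [2.7628, 3.4662]ᵀ.
Solving (det = 161.0000): k = -0.26304, ln C = 1.32297, so C = exp(1.32297) = 3.75455.

k = -0.26, C = 3.75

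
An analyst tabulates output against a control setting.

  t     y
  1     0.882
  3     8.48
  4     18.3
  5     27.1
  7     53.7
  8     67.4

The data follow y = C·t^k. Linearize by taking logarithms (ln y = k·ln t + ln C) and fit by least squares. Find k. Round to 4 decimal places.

With ln yᵢ as the transformed response and ln tᵢ as the regressor:
Σln t = 8.1197, Σ(ln t)² = 13.8297, Σln y = 16.4126, Σln t·ln y = 28.1959.
Equations: 13.8297·k + 8.1197·ln C = 28.1959;  8.1197·k + 6·ln C = 16.4126.
Solving (det = 17.0487): k = 2.10630, ln C = -0.11498.

k = 2.1063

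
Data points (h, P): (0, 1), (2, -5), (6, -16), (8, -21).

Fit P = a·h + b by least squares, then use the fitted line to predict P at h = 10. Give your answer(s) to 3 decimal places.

P̂ = -26.750

The normal equations are: 104·a + 16·b = -274;  16·a + 4·b = -41.
det = 104·4 − 16² = 160.
a = ((-274)·4 − 16·(-41))/160 = -11/4; b = (104·(-41) − 16·(-274))/160 = 3/4.
At h = 10: P̂ = (-11/4)·(10) + (3/4)·(1) = -107/4.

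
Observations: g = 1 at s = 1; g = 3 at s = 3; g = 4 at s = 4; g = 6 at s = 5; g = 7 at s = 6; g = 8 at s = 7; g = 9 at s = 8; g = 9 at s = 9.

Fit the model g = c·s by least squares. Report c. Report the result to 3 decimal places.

c = 1.093

The normal system XᵀX·[c]ᵀ = Xᵀg is [[281]]·[c]ᵀ = [307]ᵀ.
Hence c = 307 / 281 ≈ 1.09253.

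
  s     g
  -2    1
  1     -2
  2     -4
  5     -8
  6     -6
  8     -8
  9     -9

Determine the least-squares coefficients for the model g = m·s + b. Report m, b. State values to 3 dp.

m = -0.884, b = -1.480

Compute the Gram sums: Σs·s = 215, Σs = 29, Σ1 = 7.
Moment sums: Σs·g = -233, Σg = -36.
So AᵀA·[m, b]ᵀ = Aᵀg: [[215, 29]; [29, 7]]·[m, b]ᵀ = [-233, -36]ᵀ.
det = 215·7 − 29² = 664.
m = ((-233)·7 − 29·(-36))/664 = -587/664; b = (215·(-36) − 29·(-233))/664 = -983/664.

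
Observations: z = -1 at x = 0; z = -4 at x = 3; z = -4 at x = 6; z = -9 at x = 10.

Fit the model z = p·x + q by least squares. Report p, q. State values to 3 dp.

Normal-equation sums: Σx·x = 145, Σx = 19, Σ1 = 4.
For Aᵀz: Σx·z = -126, Σz = -18.
AᵀA·[p, q]ᵀ = Aᵀz becomes [[145, 19]; [19, 4]]·[p, q]ᵀ = [-126, -18]ᵀ.
Determinant 145·4 − 19² = 219.
p = ((-126)·4 − 19·(-18))/219 = -54/73; q = (145·(-18) − 19·(-126))/219 = -72/73.

p = -0.740, q = -0.986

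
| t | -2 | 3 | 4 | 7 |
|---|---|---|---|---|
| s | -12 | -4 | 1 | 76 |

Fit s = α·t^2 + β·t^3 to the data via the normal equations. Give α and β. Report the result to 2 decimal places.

From the data, Σt^2·t^2 = 2754, Σt^2·t^3 = 18042, Σt^3·t^3 = 122538.
For Xᵀs: Σt^2·s = 3656, Σt^3·s = 26120.
XᵀX·[α, β]ᵀ = Xᵀs becomes [[2754, 18042]; [18042, 122538]]·[α, β]ᵀ = [3656, 26120]ᵀ.
Eliminating β: 122538·(row 1) − 18042·(row 2) gives 11955888·α = 122538·3656 − 18042·26120 = -23258112, so α = -484544/249081.
Then β = (26120 − 18042·(-484544/249081))/122538 = 124436/249081.

α = -1.95, β = 0.50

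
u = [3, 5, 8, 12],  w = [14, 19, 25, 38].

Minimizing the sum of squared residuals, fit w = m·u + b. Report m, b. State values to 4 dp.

With design matrix X, XᵀX = [[242, 28]; [28, 4]] and Xᵀw = [793, 96]ᵀ.
Eliminating b: 4·(row 1) − 28·(row 2) gives 184·m = 4·793 − 28·96 = 484, so m = 121/46.
Then b = (96 − 28·(121/46))/4 = 257/46.

m = 2.6304, b = 5.5870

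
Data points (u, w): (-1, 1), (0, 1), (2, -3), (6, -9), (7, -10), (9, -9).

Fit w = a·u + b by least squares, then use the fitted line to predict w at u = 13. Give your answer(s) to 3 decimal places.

ŵ = -15.992

The normal system XᵀX·[a, b]ᵀ = Xᵀw is [[171, 23]; [23, 6]]·[a, b]ᵀ = [-212, -29]ᵀ.
Eliminating b: 6·(row 1) − 23·(row 2) gives 497·a = 6·(-212) − 23·(-29) = -605, so a = -605/497.
Then b = ((-29) − 23·(-605/497))/6 = -83/497.
At u = 13: ŵ = (-605/497)·(13) + (-83/497)·(1) = -7948/497.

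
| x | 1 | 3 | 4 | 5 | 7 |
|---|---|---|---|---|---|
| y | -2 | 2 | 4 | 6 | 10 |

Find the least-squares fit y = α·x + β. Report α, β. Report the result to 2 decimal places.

Sums needed: Σx·x = 100, Σx = 20, Σ1 = 5.
Right-hand side: Σx·y = 120, Σy = 20.
det = 100·5 − 20² = 100.
α = (120·5 − 20·20)/100 = 2; β = (100·20 − 20·120)/100 = -4.

α = 2.00, β = -4.00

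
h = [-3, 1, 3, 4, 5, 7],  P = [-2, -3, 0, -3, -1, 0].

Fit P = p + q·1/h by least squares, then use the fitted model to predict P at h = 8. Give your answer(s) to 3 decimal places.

From the data, Σ1 = 6, Σ1/h = 223/140, Σ1/h·1/h = 237281/176400.
And ΣP = -9, Σ1/h·P = -197/60.
Eliminating q: (237281/176400)·(row 1) − (223/140)·(row 2) gives (13015/2352)·p = (237281/176400)·(-9) − (223/140)·(-197/60) = -202163/29400, so p = -404326/325375.
Then q = ((-197/60) − (223/140)·(-404326/325375))/(237281/176400) = -63084/65075.
At h = 8: P̂ = (-404326/325375)·(1) + (-63084/65075)·(1/8) = -887507/650750.

P̂ = -1.364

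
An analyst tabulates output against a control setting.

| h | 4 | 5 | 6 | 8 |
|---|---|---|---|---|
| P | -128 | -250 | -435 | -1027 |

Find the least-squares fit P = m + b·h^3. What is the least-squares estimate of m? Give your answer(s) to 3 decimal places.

m = 0.067

With design matrix M, MᵀM = [[4, 917]; [917, 328521]] and MᵀP = [-1840, -659226]ᵀ.
Eliminating b: 328521·(row 1) − 917·(row 2) gives 473195·m = 328521·(-1840) − 917·(-659226) = 31602, so m = 31602/473195.
Then b = ((-659226) − 917·(31602/473195))/328521 = -949624/473195.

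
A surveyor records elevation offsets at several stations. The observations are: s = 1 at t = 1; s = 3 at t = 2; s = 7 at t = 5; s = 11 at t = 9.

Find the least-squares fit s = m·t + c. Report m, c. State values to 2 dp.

Compute the Gram sums: Σt·t = 111, Σt = 17, Σ1 = 4.
And Σt·s = 141, Σs = 22.
AᵀA·[m, c]ᵀ = Aᵀs becomes [[111, 17]; [17, 4]]·[m, c]ᵀ = [141, 22]ᵀ.
det = 111·4 − 17² = 155.
m = (141·4 − 17·22)/155 = 38/31; c = (111·22 − 17·141)/155 = 9/31.

m = 1.23, c = 0.29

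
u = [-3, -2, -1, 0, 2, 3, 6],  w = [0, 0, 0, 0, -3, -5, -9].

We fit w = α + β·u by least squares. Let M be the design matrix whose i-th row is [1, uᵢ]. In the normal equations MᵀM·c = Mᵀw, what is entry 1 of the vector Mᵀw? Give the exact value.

-17

Entry 1 ↔ basis 1, so (Mᵀw)_{1} = Σᵢ wᵢ = (1)·(0) + (1)·(0) + (1)·(0) + (1)·(0) + (1)·(-3) + (1)·(-5) + (1)·(-9) = -17.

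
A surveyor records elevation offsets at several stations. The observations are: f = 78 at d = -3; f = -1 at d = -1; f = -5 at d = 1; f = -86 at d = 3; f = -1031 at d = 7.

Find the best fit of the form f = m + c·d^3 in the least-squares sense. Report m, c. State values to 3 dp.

Forming AᵀA = [[5, 343]; [343, 119109]] and Aᵀf = [-1045, -358065]ᵀ gives AᵀA·[m, c]ᵀ = Aᵀf.
Eliminating c: 119109·(row 1) − 343·(row 2) gives 477896·m = 119109·(-1045) − 343·(-358065) = -1652610, so m = -26655/7708.
Then c = ((-358065) − 343·(-26655/7708))/119109 = -23095/7708.

m = -3.458, c = -2.996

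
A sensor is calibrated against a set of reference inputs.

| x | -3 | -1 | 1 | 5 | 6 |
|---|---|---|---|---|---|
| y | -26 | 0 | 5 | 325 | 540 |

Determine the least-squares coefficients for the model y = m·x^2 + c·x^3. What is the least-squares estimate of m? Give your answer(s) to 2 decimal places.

From the data, Σx^2·x^2 = 2004, Σx^2·x^3 = 10658, Σx^3·x^3 = 63012.
Moment sums: Σx^2·y = 27336, Σx^3·y = 157972.
So AᵀA·[m, c]ᵀ = Aᵀy: [[2004, 10658]; [10658, 63012]]·[m, c]ᵀ = [27336, 157972]ᵀ.
Eliminating c: 63012·(row 1) − 10658·(row 2) gives 12683084·m = 63012·27336 − 10658·157972 = 38830456, so m = 9707614/3170771.
Then c = (157972 − 10658·(9707614/3170771))/63012 = 6307200/3170771.

m = 3.06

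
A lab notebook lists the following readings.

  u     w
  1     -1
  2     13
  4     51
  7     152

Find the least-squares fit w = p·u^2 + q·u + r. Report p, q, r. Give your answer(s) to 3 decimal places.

Entries of AᵀA: Σu^2·u^2 = 2674, Σu^2·u = 416, Σu^2 = 70, Σu·u = 70, Σu = 14, Σ1 = 4.
And Σu^2·w = 8315, Σu·w = 1293, Σw = 215.
Solving the 3×3 system (Gaussian elimination) gives p = 353/132, q = 523/132, r = -83/12.

p = 2.674, q = 3.962, r = -6.917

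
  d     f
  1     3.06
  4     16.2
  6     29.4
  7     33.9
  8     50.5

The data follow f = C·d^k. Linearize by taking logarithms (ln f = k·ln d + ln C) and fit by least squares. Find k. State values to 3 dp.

k = 1.295

With ln fᵢ as the transformed response and ln dᵢ as the regressor:
Σln d = 7.2034, Σ(ln d)² = 13.2429, Σln f = 14.7298, Σln d·ln f = 24.9305.
Equations: 13.2429·k + 7.2034·ln C = 24.9305;  7.2034·k + 5·ln C = 14.7298.
Solving (det = 14.3252): k = 1.29477, ln C = 1.08061.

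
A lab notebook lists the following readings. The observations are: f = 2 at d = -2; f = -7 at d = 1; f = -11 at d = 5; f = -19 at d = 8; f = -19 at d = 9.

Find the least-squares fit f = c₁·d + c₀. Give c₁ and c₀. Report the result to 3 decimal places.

c₁ = -1.869, c₀ = -2.952

The normal equations are: 175·c₁ + 21·c₀ = -389;  21·c₁ + 5·c₀ = -54.
(Σd·d = 175, Σd = 21, Σ1 = 5, Σd·f = -389, Σf = -54.)
Determinant 175·5 − 21² = 434.
c₁ = ((-389)·5 − 21·(-54))/434 = -811/434; c₀ = (175·(-54) − 21·(-389))/434 = -183/62.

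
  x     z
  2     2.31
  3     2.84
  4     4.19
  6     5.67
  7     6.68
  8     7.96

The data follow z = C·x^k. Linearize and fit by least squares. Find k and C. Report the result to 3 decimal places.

Let Y = ln z. Fitting Y = k·ln x + ln C by least squares:
XᵀX = [[14.9303, 8.9952]; [8.9952, 6]], rhs = [14.8314, 9.0225]ᵀ  (here Σln x = 8.9952, Σ(ln x)² = 14.9303, Σln z = 9.0225, Σln x·ln z = 14.8314).
Δ = 14.9303·6 − (8.9952)² = 8.6686; k = (14.8314·6 − 8.9952·9.0225)/8.6686 = 0.90324, ln C = (14.9303·9.0225 − 8.9952·14.8314)/8.6686 = 0.14962, so C = exp(0.14962) = 1.16139.

k = 0.903, C = 1.161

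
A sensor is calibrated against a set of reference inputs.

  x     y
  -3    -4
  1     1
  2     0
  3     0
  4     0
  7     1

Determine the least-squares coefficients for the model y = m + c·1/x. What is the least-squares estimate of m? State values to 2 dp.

MᵀM·[m, c]ᵀ = Mᵀy reads: 6·m + (53/28)·c = -2;  (53/28)·m + (10973/7056)·c = 52/21.
Eliminating c: (10973/7056)·(row 1) − (53/28)·(row 2) gives (13519/2352)·m = (10973/7056)·(-2) − (53/28)·(52/21) = -27509/3528, so m = -55018/40557.
Then c = ((52/21) − (53/28)·(-55018/40557))/(10973/7056) = 43848/13519.

m = -1.36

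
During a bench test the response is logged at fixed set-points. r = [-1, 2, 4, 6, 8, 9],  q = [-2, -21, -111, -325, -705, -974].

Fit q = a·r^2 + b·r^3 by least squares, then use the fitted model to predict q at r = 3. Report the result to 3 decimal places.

q̂ = -53.970

Entries of MᵀM: Σr^2·r^2 = 12226, Σr^2·r^3 = 100648, Σr^3·r^3 = 844402.
Moment sums: Σr^2·q = -137576, Σr^3·q = -1148476.
Eliminating b: 844402·(row 1) − 100648·(row 2) gives 193638948·a = 844402·(-137576) − 100648·(-1148476) = -577637104, so a = -144409276/48409737.
Then b = ((-1148476) − 100648·(-144409276/48409737))/844402 = -48629582/48409737.
At r = 3: q̂ = (-144409276/48409737)·(9) + (-48629582/48409737)·(27) = -870894066/16136579.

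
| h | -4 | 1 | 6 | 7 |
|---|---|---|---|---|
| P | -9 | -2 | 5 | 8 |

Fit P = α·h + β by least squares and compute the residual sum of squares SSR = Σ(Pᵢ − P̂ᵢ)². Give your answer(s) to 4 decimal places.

SSR = 1.2468

Setting ∂/∂α … = 0 gives: 102·α + 10·β = 120;  10·α + 4·β = 2.
(Σh·h = 102, Σh = 10, Σ1 = 4, Σh·P = 120, ΣP = 2.)
det = 102·4 − 10² = 308.
α = (120·4 − 10·2)/308 = 115/77; β = (102·2 − 10·120)/308 = -249/77.
Residuals: 16/77, -20/77, -8/11, 60/77; SSR = 96/77.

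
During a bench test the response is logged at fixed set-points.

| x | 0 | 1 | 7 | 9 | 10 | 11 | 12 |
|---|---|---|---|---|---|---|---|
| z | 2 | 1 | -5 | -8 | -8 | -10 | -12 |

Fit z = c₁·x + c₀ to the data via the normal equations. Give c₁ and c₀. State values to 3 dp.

MᵀM·[c₁, c₀]ᵀ = Mᵀz reads: 496·c₁ + 50·c₀ = -440;  50·c₁ + 7·c₀ = -40.
Eliminating c₀: 7·(row 1) − 50·(row 2) gives 972·c₁ = 7·(-440) − 50·(-40) = -1080, so c₁ = -10/9.
Then c₀ = ((-40) − 50·(-10/9))/7 = 20/9.

c₁ = -1.111, c₀ = 2.222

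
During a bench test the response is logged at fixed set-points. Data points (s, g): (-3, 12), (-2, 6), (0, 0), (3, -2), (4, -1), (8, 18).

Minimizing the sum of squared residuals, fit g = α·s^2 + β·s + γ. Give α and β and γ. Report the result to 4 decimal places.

α = 0.5793, β = -2.3388, γ = -0.4508

The normal equations are: 4530·α + 568·β + 102·γ = 1250;  568·α + 102·β + 10·γ = 86;  102·α + 10·β + 6·γ = 33.
(Σs^2·s^2 = 4530, Σs^2·s = 568, Σs^2 = 102, Σs·s = 102, Σs = 10, Σ1 = 6, Σs^2·g = 1250, Σs·g = 86, Σg = 33.)
Inverting the 3×3 Gram matrix, [α, β, γ]ᵀ = [69685/120282, -93773/40094, -54229/120282]ᵀ.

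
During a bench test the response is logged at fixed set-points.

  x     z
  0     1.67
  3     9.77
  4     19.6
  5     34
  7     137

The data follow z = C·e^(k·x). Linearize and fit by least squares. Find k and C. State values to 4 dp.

k = 0.6268, C = 1.5855

Linearized form: ln z = k·x + ln C. From the 5 transformed points,
AᵀA = [[99.0000, 19.0000]; [19.0000, 5]], rhs = [70.8117, 14.2140]ᵀ  (here Σx = 19.0000, Σ(x)² = 99.0000, Σln z = 14.2140, Σx·ln z = 70.8117).
Δ = 99.0000·5 − (19.0000)² = 134.0000; k = (70.8117·5 − 19.0000·14.2140)/134.0000 = 0.62681, ln C = (99.0000·14.2140 − 19.0000·70.8117)/134.0000 = 0.46093, so C = exp(0.46093) = 1.58554.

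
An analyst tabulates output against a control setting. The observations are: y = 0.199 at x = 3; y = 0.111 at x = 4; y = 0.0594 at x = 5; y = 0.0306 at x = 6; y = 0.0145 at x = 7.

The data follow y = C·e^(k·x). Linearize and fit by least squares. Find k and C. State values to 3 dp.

k = -0.653, C = 1.480

Let Y = ln y. Fitting Y = k·x + ln C by least squares:
Σx = 25.0000, Σ(x)² = 135.0000, Σln y = -14.3565, Σx·ln y = -78.3093.
Equations: 135.0000·k + 25.0000·ln C = -78.3093;  25.0000·k + 5·ln C = -14.3565.
Solving (det = 50.0000): k = -0.65268, ln C = 0.39212, so C = exp(0.39212) = 1.48012.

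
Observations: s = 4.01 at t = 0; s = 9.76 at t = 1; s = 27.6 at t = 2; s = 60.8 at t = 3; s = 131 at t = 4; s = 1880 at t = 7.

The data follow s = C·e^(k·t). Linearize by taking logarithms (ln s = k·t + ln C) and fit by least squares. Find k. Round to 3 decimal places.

k = 0.873

Let Y = ln s. Fitting Y = k·t + ln C by least squares:
Σt = 17.0000, Σ(t)² = 79.0000, Σln s = 23.5067, Σt·ln s = 93.5107.
Normal system: [[79.0000, 17.0000]; [17.0000, 6]]·[k, ln C]ᵀ = [93.5107, 23.5067]ᵀ.
Slope k = (n·Σt·ln s − Σt·Σln s)/(n·Σ(t)² − (Σt)²) = (6·93.5107 − 17.0000·23.5067)/185.0000 = 0.87270; ln C = (Σln s − k·Σt)/n = 1.44513.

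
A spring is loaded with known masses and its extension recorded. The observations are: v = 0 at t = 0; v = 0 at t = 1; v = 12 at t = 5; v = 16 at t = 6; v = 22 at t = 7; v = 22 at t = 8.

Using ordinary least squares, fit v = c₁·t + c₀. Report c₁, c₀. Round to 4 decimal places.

c₁ = 3.0280, c₀ = -1.6262

Forming XᵀX = [[175, 27]; [27, 6]] and Xᵀv = [486, 72]ᵀ gives XᵀX·[c₁, c₀]ᵀ = Xᵀv.
Δ = 175·6 − 27² = 321.
c₁ = (486·6 − 27·72)/321 = 324/107; c₀ = (175·72 − 27·486)/321 = -174/107.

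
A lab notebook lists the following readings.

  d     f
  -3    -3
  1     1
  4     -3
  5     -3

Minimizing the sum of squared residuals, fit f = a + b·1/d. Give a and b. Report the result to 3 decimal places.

a = -2.893, b = 3.197

Normal-equation sums: Σ1 = 4, Σ1/d = 67/60, Σ1/d·1/d = 4369/3600.
Right-hand side: Σf = -8, Σ1/d·f = 13/20.
So XᵀX·[a, b]ᵀ = Xᵀf: [[4, 67/60]; [67/60, 4369/3600]]·[a, b]ᵀ = [-8, 13/20]ᵀ.
Δ = 4·(4369/3600) − (67/60)² = 1443/400.
a = ((-8)·(4369/3600) − (67/60)·(13/20))/(1443/400) = -37565/12987; b = (4·(13/20) − (67/60)·(-8))/(1443/400) = 13840/4329.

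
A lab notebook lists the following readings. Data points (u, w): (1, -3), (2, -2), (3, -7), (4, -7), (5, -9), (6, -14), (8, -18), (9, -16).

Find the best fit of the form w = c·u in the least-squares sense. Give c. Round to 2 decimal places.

c = -2.00

Sums needed: Σu·u = 236.
For Xᵀw: Σu·w = -473.
XᵀX·[c]ᵀ = Xᵀw becomes [[236]]·[c]ᵀ = [-473]ᵀ.
Hence c = -473 / 236 ≈ -2.00424.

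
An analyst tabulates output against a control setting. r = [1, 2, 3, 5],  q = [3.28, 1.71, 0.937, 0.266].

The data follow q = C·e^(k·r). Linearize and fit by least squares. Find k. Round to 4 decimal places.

With ln qᵢ as the transformed response and rᵢ as the regressor:
AᵀA = [[39.0000, 11.0000]; [11.0000, 4]], rhs = [-4.5557, 0.3350]ᵀ  (here Σr = 11.0000, Σ(r)² = 39.0000, Σln q = 0.3350, Σr·ln q = -4.5557).
Slope k = (n·Σr·ln q − Σr·Σln q)/(n·Σ(r)² − (Σr)²) = (4·-4.5557 − 11.0000·0.3350)/35.0000 = -0.62594; ln C = (Σln q − k·Σr)/n = 1.80508.

k = -0.6259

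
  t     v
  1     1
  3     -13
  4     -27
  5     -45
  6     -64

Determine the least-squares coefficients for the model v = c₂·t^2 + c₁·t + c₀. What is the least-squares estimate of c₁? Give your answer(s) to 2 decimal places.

The normal system XᵀX·[c₂, c₁, c₀]ᵀ = Xᵀv is [[2259, 433, 87]; [433, 87, 19]; [87, 19, 5]]·[c₂, c₁, c₀]ᵀ = [-3977, -755, -148]ᵀ.
Inverting the 3×3 Gram matrix, [c₂, c₁, c₀]ᵀ = [-2561/1358, 47/1358, 299/97]ᵀ.

c₁ = 0.03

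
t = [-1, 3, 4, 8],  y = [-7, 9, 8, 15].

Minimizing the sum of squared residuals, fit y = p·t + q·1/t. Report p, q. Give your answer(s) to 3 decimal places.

p = 1.820, q = 5.545

Setting ∂/∂p … = 0 gives: 90·p + 4·q = 186;  4·p + (685/576)·q = 111/8.
Determinant 90·(685/576) − 4² = 2913/32.
p = (186·(685/576) − 4·(111/8))/(2913/32) = 15907/8739; q = (90·(111/8) − 4·186)/(2913/32) = 5384/971.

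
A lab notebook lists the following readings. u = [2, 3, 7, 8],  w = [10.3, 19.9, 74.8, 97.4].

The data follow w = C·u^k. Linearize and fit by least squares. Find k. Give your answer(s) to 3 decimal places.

With ln wᵢ as the transformed response and ln uᵢ as the regressor:
Sums: Σln u = 5.8171, Σ(ln u)² = 9.7980, Σln w = 14.2165, Σln u·ln w = 22.8198.
Normal system: [[9.7980, 5.8171]; [5.8171, 4]]·[k, ln C]ᵀ = [22.8198, 14.2165]ᵀ.
Slope k = (n·Σln u·ln w − Σln u·Σln w)/(n·Σ(ln u)² − (Σln u)²) = (4·22.8198 − 5.8171·14.2165)/5.3534 = 1.60276; ln C = (Σln w − k·Σln u)/n = 1.22326.

k = 1.603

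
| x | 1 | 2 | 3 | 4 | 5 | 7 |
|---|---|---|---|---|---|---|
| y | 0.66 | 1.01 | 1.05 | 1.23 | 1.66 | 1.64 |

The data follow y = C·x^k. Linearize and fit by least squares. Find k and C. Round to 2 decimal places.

Taking logs, ln y = k·ln x + ln C, so regress ln y on ln x.
Σln x = 6.7334, Σ(ln x)² = 9.9861, Σln y = 0.8518, Σln x·ln y = 2.1258.
Normal system: [[9.9861, 6.7334]; [6.7334, 6]]·[k, ln C]ᵀ = [2.1258, 0.8518]ᵀ.
Solving (det = 14.5777): k = 0.48153, ln C = -0.39843, so C = exp(-0.39843) = 0.67137.

k = 0.48, C = 0.67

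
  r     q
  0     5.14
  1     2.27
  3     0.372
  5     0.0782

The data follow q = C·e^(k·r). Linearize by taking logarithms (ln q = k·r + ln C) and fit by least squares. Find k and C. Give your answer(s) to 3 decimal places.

k = -0.845, C = 5.105

With ln qᵢ as the transformed response and rᵢ as the regressor:
Σr = 9.0000, Σ(r)² = 35.0000, Σln q = -1.0805, Σr·ln q = -14.8892.
Equations: 35.0000·k + 9.0000·ln C = -14.8892;  9.0000·k + 4·ln C = -1.0805.
Solving (det = 59.0000): k = -0.84462, ln C = 1.63026, so C = exp(1.63026) = 5.10518.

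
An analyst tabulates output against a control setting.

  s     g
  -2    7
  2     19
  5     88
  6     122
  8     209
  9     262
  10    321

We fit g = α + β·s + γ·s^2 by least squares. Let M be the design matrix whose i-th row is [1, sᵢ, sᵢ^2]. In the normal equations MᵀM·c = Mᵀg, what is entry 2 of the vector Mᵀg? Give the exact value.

Entry 2 ↔ basis s, so (Mᵀg)_{2} = Σᵢ (s)·gᵢ = (-2)·(7) + (2)·(19) + (5)·(88) + (6)·(122) + (8)·(209) + (9)·(262) + (10)·(321) = 8436.

8436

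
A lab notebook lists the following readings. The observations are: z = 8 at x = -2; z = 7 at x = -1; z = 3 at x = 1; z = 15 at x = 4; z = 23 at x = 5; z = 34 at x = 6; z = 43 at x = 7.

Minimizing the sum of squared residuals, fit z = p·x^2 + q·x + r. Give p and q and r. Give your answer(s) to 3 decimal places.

Forming MᵀM = [[4596, 740, 132]; [740, 132, 20]; [132, 20, 7]] and Mᵀz = [4188, 660, 133]ᵀ gives MᵀM·[p, q, r]ᵀ = Mᵀz.
Solving the 3×3 system (Gaussian elimination) gives p = 755/814, q = -615/814, r = 1493/407.

p = 0.928, q = -0.756, r = 3.668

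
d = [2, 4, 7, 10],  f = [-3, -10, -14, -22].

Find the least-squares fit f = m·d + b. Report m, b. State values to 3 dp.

m = -2.238, b = 0.619

Sums needed: Σd·d = 169, Σd = 23, Σ1 = 4.
And Σd·f = -364, Σf = -49.
Normal equations: [[169, 23]; [23, 4]]·[m, b]ᵀ = [-364, -49]ᵀ.
Δ = 169·4 − 23² = 147.
m = ((-364)·4 − 23·(-49))/147 = -47/21; b = (169·(-49) − 23·(-364))/147 = 13/21.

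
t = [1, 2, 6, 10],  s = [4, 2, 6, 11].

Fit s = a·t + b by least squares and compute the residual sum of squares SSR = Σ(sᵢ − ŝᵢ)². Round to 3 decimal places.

SSR = 5.291

Setting ∂/∂a … = 0 gives: 141·a + 19·b = 154;  19·a + 4·b = 23.
Eliminating b: 4·(row 1) − 19·(row 2) gives 203·a = 4·154 − 19·23 = 179, so a = 179/203.
Then b = (23 − 19·(179/203))/4 = 317/203.
Residuals: 316/203, -269/203, -173/203, 18/29; SSR = 1074/203.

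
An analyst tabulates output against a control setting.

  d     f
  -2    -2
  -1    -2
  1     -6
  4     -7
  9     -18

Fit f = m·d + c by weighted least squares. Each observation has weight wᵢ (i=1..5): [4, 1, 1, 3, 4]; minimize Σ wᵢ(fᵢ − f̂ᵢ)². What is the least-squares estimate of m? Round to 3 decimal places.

Forming XᵀWX = [[390, 40]; [40, 13]] and XᵀWf = [-720, -109]ᵀ gives XᵀWX·[m, c]ᵀ = XᵀWf.
Determinant 390·13 − 40² = 3470.
m = ((-720)·13 − 40·(-109))/3470 = -500/347; c = (390·(-109) − 40·(-720))/3470 = -1371/347.

m = -1.441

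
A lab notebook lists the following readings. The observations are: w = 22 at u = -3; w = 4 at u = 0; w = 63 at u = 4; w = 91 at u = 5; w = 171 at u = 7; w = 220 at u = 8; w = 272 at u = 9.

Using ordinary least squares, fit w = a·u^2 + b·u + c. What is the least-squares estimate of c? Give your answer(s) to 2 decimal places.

c = 3.33

XᵀX·[a, b, c]ᵀ = Xᵀw reads: 14020·a + 1746·b + 244·c = 47972;  1746·a + 244·b + 30·c = 6046;  244·a + 30·b + 7·c = 843.
Solving the 3×3 system (Gaussian elimination) gives a = 772844/255801, b = 234456/85267, c = 852181/255801.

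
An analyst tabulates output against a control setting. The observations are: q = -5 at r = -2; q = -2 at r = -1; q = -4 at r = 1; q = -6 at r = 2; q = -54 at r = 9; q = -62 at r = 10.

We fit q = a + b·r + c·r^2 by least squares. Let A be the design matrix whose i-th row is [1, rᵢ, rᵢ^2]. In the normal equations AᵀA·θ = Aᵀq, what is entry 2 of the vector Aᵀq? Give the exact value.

-1110

Entry 2 ↔ basis r, so (Aᵀq)_{2} = Σᵢ (r)·qᵢ = (-2)·(-5) + (-1)·(-2) + (1)·(-4) + (2)·(-6) + (9)·(-54) + (10)·(-62) = -1110.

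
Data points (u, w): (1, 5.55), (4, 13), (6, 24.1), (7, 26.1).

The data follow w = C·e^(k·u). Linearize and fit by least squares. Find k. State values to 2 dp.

Let Y = ln w. Fitting Y = k·u + ln C by least squares:
AᵀA = [[102.0000, 18.0000]; [18.0000, 4]], rhs = [53.9004, 10.7229]ᵀ  (here Σu = 18.0000, Σ(u)² = 102.0000, Σln w = 10.7229, Σu·ln w = 53.9004).
Δ = 102.0000·4 − (18.0000)² = 84.0000; k = (53.9004·4 − 18.0000·10.7229)/84.0000 = 0.26892, ln C = (102.0000·10.7229 − 18.0000·53.9004)/84.0000 = 1.47057.

k = 0.27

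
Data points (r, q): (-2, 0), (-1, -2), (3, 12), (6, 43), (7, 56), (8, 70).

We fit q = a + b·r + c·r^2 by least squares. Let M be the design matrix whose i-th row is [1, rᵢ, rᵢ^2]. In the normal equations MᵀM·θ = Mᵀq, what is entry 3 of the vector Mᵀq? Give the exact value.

8878

Entry 3 ↔ basis r^2, so (Mᵀq)_{3} = Σᵢ (r^2)·qᵢ = (4)·(0) + (1)·(-2) + (9)·(12) + (36)·(43) + (49)·(56) + (64)·(70) = 8878.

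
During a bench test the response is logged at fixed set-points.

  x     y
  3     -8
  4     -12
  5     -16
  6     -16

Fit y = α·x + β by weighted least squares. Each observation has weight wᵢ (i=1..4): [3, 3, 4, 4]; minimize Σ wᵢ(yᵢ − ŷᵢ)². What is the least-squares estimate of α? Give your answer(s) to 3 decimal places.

Sums needed: Σwᵢ·x·x = 319, Σwᵢ·x = 65, Σwᵢ·1 = 14.
For MᵀWy: Σwᵢ·x·y = -920, Σwᵢ·y = -188.
Normal equations: [[319, 65]; [65, 14]]·[α, β]ᵀ = [-920, -188]ᵀ.
Δ = 319·14 − 65² = 241.
α = ((-920)·14 − 65·(-188))/241 = -660/241; β = (319·(-188) − 65·(-920))/241 = -172/241.

α = -2.739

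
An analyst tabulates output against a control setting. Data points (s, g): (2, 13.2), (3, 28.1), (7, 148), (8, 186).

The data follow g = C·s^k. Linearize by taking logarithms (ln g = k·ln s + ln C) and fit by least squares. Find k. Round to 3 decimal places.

k = 1.923

Linearized form: ln g = k·ln s + ln C. From the 4 transformed points,
XᵀX = [[9.7980, 5.8171]; [5.8171, 4]], rhs = [26.0439, 16.1389]ᵀ  (here Σln s = 5.8171, Σ(ln s)² = 9.7980, Σln g = 16.1389, Σln s·ln g = 26.0439).
Solving (det = 5.3534): k = 1.92284, ln C = 1.23839.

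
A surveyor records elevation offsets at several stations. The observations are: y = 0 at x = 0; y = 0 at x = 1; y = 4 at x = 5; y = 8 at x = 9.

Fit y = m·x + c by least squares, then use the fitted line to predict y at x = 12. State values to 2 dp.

ŷ = 10.64

AᵀA·[m, c]ᵀ = Aᵀy reads: 107·m + 15·c = 92;  15·m + 4·c = 12.
(Σx·x = 107, Σx = 15, Σ1 = 4, Σx·y = 92, Σy = 12.)
Δ = 107·4 − 15² = 203.
m = (92·4 − 15·12)/203 = 188/203; c = (107·12 − 15·92)/203 = -96/203.
At x = 12: ŷ = (188/203)·(12) + (-96/203)·(1) = 2160/203.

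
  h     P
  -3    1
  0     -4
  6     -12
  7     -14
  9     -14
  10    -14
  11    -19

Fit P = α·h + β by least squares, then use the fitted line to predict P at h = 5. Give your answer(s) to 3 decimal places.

From the data, Σh·h = 396, Σh = 40, Σ1 = 7.
Right-hand side: Σh·P = -648, ΣP = -76.
Normal equations: [[396, 40]; [40, 7]]·[α, β]ᵀ = [-648, -76]ᵀ.
Determinant 396·7 − 40² = 1172.
α = ((-648)·7 − 40·(-76))/1172 = -374/293; β = (396·(-76) − 40·(-648))/1172 = -1044/293.
At h = 5: P̂ = (-374/293)·(5) + (-1044/293)·(1) = -2914/293.

P̂ = -9.945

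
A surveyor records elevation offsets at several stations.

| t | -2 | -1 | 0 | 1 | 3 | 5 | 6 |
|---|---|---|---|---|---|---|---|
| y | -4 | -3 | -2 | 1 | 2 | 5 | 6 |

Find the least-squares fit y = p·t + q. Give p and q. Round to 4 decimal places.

Setting ∂/∂p … = 0 gives: 76·p + 12·q = 79;  12·p + 7·q = 5.
det = 76·7 − 12² = 388.
p = (79·7 − 12·5)/388 = 493/388; q = (76·5 − 12·79)/388 = -142/97.

p = 1.2706, q = -1.4639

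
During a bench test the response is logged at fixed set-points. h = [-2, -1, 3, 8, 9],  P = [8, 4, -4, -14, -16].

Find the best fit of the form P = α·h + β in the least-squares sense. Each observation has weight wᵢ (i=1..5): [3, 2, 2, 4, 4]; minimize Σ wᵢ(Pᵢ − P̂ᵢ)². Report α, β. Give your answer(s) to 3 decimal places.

The normal system MᵀWM·[α, β]ᵀ = MᵀWP is [[612, 66]; [66, 15]]·[α, β]ᵀ = [-1104, -96]ᵀ.
Δ = 612·15 − 66² = 4824.
α = ((-1104)·15 − 66·(-96))/4824 = -142/67; β = (612·(-96) − 66·(-1104))/4824 = 196/67.

α = -2.119, β = 2.925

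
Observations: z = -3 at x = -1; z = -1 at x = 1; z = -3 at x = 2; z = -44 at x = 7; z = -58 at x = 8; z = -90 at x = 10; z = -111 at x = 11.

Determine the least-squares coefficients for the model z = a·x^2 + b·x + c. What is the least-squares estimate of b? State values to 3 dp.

Compute the Gram sums: Σx^2·x^2 = 31156, Σx^2·x = 3194, Σx^2 = 340, Σx·x = 340, Σx = 38, Σ1 = 7.
Moment sums: Σx^2·z = -28315, Σx·z = -2897, Σz = -310.
So AᵀA·[a, b, c]ᵀ = Aᵀz: [[31156, 3194, 340]; [3194, 340, 38]; [340, 38, 7]]·[a, b, c]ᵀ = [-28315, -2897, -310]ᵀ.
Solving the 3×3 system (Gaussian elimination) gives a = -4061/4186, b = 2939/4186, c = -2043/2093.

b = 0.702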